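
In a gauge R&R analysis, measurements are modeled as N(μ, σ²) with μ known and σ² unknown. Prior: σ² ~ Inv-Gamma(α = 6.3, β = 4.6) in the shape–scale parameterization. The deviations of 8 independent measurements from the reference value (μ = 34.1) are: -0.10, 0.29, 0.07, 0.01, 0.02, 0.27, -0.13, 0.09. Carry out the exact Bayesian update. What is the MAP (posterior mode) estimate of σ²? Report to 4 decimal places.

With known mean μ and an Inverse-Gamma(α, β) prior on σ², the Normal likelihood is conjugate: posterior is Inv-Gamma(α + n/2, β + Σ(xᵢ−μ)²/2).
Σ(xᵢ−μ)² = (-0.10)² + (0.29)² + (0.07)² + (0.01)² + (0.02)² + (0.27)² + (-0.13)² + (0.09)² = 0.1974.
Posterior: Inv-Gamma(6.3 + 8/2, 4.6 + 0.1974/2) = Inv-Gamma(10.30, 4.69870).
Mode = β/(α+1) = 4.69870/11.30 = 0.4158.

0.4158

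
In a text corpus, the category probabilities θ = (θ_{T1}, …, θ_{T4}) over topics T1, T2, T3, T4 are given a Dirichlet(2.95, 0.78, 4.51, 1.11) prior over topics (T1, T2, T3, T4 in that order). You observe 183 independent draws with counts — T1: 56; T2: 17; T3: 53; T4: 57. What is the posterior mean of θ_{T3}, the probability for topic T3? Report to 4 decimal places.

0.2990

The Dirichlet prior is conjugate to the Multinomial likelihood: each posterior αⱼ = prior αⱼ + observed count nⱼ.
Posterior concentration: (58.95, 17.78, 57.51, 58.11), total = 192.35.
E[θ_{T3}|data] = α_{T3}/Σα = 57.51/192.35 = 0.2990.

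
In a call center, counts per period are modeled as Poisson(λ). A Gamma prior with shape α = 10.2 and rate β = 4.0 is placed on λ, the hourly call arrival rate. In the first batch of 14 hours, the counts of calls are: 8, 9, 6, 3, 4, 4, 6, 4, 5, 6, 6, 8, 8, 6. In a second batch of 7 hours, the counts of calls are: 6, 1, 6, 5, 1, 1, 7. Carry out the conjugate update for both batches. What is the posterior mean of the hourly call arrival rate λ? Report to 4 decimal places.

With a Gamma(shape α, rate β) prior, the Poisson likelihood is conjugate: the posterior is Gamma(α + ΣXᵢ, β + n).
Batch 1: sum of counts S = 83 over n = 14 hours.
After batch 1: Gamma(α+S, β+n) = Gamma(10.2+83, 4.0+14) = Gamma(93.2, 18.0).
Batch 2: sum of counts S = 27 over n = 7 hours.
After batch 2: Gamma(α+S, β+n) = Gamma(93.2+27, 18.0+7) = Gamma(120.2, 25.0).
Posterior mean = α/β = 120.2/25.0 = 4.8080.

4.8080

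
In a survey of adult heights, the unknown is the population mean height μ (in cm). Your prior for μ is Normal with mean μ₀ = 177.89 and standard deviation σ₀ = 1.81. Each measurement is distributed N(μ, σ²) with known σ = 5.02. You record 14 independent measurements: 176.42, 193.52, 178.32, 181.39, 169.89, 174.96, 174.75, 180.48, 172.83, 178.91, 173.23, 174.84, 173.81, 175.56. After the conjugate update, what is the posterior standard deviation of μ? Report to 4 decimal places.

1.0778

For Normal data with known variance σ², a Normal(μ₀, σ₀²) prior on μ is conjugate. Posterior precision = 1/σ₀² + n/σ²; posterior mean is the precision-weighted average of μ₀ and x̄.
σ₀² = 1.81² = 3.2761, σ² = 5.02² = 25.2004; σ² + n·σ₀² = 25.2004 + 14·3.2761 = 71.0658.
Posterior precision = 1/σ₀² + n/σ² = 1/3.2761 + 14/25.2004 = (σ² + n·σ₀²)/(σ₀²σ²) = 71.0658/(3.2761·25.2004); posterior variance σₙ² = σ₀²σ²/(σ² + n·σ₀²) = 3.2761·25.2004/71.0658 = 1.161727.
Posterior SD = √σₙ² = √(3.2761·25.2004/71.0658) = 1.0778.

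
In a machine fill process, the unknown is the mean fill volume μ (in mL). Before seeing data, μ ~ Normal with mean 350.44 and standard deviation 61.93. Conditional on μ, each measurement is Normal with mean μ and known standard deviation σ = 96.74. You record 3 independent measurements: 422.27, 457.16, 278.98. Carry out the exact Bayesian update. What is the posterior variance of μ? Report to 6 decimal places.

1720.300102

For Normal data with known variance σ², a Normal(μ₀, σ₀²) prior on μ is conjugate. Posterior precision = 1/σ₀² + n/σ²; posterior mean is the precision-weighted average of μ₀ and x̄.
σ₀² = 61.93² = 3835.3249, σ² = 96.74² = 9358.6276; σ² + n·σ₀² = 9358.6276 + 3·3835.3249 = 20864.6023.
Posterior precision = 1/σ₀² + n/σ² = 1/3835.3249 + 3/9358.6276 = (σ² + n·σ₀²)/(σ₀²σ²) = 20864.6023/(3835.3249·9358.6276); posterior variance σₙ² = σ₀²σ²/(σ² + n·σ₀²) = 3835.3249·9358.6276/20864.6023 = 1720.300102.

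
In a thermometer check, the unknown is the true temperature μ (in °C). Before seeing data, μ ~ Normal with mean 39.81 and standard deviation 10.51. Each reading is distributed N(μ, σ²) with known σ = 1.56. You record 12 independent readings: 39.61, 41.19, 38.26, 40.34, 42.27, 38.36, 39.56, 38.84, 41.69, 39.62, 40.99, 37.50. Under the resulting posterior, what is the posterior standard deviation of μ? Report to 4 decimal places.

0.4499

For Normal data with known variance σ², a Normal(μ₀, σ₀²) prior on μ is conjugate. Posterior precision = 1/σ₀² + n/σ²; posterior mean is the precision-weighted average of μ₀ and x̄.
σ₀² = 10.51² = 110.4601, σ² = 1.56² = 2.4336; σ² + n·σ₀² = 2.4336 + 12·110.4601 = 1327.9548.
Posterior precision = 1/σ₀² + n/σ² = 1/110.4601 + 12/2.4336 = (σ² + n·σ₀²)/(σ₀²σ²) = 1327.9548/(110.4601·2.4336); posterior variance σₙ² = σ₀²σ²/(σ² + n·σ₀²) = 110.4601·2.4336/1327.9548 = 0.202428.
Posterior SD = √σₙ² = √(110.4601·2.4336/1327.9548) = 0.4499.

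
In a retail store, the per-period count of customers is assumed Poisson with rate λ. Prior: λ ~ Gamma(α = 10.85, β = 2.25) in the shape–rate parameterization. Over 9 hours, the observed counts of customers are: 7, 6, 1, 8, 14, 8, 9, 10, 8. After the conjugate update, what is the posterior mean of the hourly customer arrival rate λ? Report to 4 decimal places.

7.2756

With a Gamma(shape α, rate β) prior, the Poisson likelihood is conjugate: the posterior is Gamma(α + ΣXᵢ, β + n).
Sum of counts S = 71 over n = 9 hours.
Posterior: Gamma(α+S, β+n) = Gamma(10.85+71, 2.25+9) = Gamma(81.85, 11.25).
Posterior mean = α/β = 81.85/11.25 = 7.2756.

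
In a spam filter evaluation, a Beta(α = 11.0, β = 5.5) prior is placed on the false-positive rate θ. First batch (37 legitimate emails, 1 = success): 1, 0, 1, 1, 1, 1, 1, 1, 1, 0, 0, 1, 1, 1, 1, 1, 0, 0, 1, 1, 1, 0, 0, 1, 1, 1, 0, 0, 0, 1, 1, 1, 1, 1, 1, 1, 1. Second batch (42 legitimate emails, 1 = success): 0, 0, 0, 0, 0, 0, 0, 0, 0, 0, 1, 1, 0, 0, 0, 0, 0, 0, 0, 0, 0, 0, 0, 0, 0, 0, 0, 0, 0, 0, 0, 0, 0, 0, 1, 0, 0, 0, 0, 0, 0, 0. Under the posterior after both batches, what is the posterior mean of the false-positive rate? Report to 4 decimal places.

0.4293

The Beta prior is conjugate to a Binomial/Bernoulli likelihood; the update adds successes to α and failures to β.
After batch 1: Beta(11.0+27, 5.5+10) = Beta(38.0, 15.5).
After batch 2: Beta(38.0+3, 15.5+39) = Beta(41.0, 54.5).
Posterior mean = α/(α+β) = 41.0/95.5 = 0.4293.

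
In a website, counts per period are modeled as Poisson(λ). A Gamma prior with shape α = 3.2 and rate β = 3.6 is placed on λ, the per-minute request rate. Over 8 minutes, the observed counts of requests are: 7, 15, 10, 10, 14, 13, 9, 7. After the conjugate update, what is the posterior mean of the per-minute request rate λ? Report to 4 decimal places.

7.6034

With a Gamma(shape α, rate β) prior, the Poisson likelihood is conjugate: the posterior is Gamma(α + ΣXᵢ, β + n).
Sum of counts S = 85 over n = 8 minutes.
Posterior: Gamma(α+S, β+n) = Gamma(3.2+85, 3.6+8) = Gamma(88.2, 11.6).
Posterior mean = α/β = 88.2/11.6 = 7.6034.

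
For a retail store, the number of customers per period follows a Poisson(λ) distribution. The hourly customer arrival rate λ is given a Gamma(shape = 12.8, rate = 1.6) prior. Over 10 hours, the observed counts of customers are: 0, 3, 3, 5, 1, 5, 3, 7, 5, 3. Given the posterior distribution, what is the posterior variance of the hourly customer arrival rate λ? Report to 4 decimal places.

With a Gamma(shape α, rate β) prior, the Poisson likelihood is conjugate: the posterior is Gamma(α + ΣXᵢ, β + n).
Sum of counts S = 35 over n = 10 hours.
Posterior: Gamma(α+S, β+n) = Gamma(12.8+35, 1.6+10) = Gamma(47.8, 11.6).
Var = α/β² = 47.8/11.6² = 0.3552.

0.3552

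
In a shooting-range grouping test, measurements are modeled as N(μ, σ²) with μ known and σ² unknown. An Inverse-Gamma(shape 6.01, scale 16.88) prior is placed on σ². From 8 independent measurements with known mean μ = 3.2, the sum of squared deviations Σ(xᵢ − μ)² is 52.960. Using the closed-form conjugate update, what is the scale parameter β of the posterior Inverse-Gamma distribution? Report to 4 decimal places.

With known mean μ and an Inverse-Gamma(α, β) prior on σ², the Normal likelihood is conjugate: posterior is Inv-Gamma(α + n/2, β + Σ(xᵢ−μ)²/2).
Posterior: Inv-Gamma(6.01 + 8/2, 16.88 + 52.960/2) = Inv-Gamma(10.01, 43.3600).
Posterior β = 43.3600.

43.3600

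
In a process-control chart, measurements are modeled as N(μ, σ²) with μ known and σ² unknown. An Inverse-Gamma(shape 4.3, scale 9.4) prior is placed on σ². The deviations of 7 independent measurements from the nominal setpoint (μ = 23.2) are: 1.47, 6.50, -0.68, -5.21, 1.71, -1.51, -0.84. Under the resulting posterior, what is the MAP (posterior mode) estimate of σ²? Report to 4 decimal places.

With known mean μ and an Inverse-Gamma(α, β) prior on σ², the Normal likelihood is conjugate: posterior is Inv-Gamma(α + n/2, β + Σ(xᵢ−μ)²/2).
Σ(xᵢ−μ)² = (1.47)² + (6.50)² + (-0.68)² + (-5.21)² + (1.71)² + (-1.51)² + (-0.84)² = 77.9272.
Posterior: Inv-Gamma(4.3 + 7/2, 9.4 + 77.9272/2) = Inv-Gamma(7.80, 48.36360).
Mode = β/(α+1) = 48.36360/8.80 = 5.4959.

5.4959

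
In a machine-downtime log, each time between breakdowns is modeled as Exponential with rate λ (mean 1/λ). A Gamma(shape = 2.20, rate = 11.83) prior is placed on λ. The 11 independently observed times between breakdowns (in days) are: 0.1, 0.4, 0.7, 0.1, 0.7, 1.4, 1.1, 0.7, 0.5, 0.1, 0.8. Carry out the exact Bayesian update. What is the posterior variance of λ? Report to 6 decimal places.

0.038862

With a Gamma(shape α, rate β) prior on the exponential rate λ, the posterior after n observations with total T = Σxᵢ is Gamma(α+n, β+T).
Sum of observations T = 6.6 days; n = 11.
Posterior: Gamma(2.20+11, 11.83+6.6) = Gamma(13.20, 18.43).
Var = α/β² = 0.038862.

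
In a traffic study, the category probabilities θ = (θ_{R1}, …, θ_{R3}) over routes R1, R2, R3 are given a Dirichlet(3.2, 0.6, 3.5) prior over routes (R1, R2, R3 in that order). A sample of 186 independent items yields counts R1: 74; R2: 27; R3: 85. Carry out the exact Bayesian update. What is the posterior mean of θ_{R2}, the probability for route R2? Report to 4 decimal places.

0.1428

The Dirichlet prior is conjugate to the Multinomial likelihood: each posterior αⱼ = prior αⱼ + observed count nⱼ.
Posterior concentration: (77.2, 27.6, 88.5), total = 193.3.
E[θ_{R2}|data] = α_{R2}/Σα = 27.6/193.3 = 0.1428.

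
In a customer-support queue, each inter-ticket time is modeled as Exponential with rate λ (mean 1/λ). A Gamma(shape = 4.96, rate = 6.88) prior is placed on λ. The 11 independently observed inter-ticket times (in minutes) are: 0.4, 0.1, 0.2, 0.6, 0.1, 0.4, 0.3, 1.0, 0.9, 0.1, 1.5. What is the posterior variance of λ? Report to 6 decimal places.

With a Gamma(shape α, rate β) prior on the exponential rate λ, the posterior after n observations with total T = Σxᵢ is Gamma(α+n, β+T).
Sum of observations T = 5.6 minutes; n = 11.
Posterior: Gamma(4.96+11, 6.88+5.6) = Gamma(15.96, 12.48).
Var = α/β² = 0.102472.

0.102472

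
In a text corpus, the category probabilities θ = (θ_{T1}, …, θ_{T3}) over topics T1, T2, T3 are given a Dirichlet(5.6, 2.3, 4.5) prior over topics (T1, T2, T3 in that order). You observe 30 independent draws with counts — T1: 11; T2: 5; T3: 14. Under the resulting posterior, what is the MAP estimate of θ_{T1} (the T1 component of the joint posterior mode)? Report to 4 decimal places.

The Dirichlet prior is conjugate to the Multinomial likelihood: each posterior αⱼ = prior αⱼ + observed count nⱼ.
Posterior concentration: (16.6, 7.3, 18.5), total = 42.4.
Joint mode component: (α_{T1}−1)/(Σα−K) = 15.6/39.4 = 0.3959.

0.3959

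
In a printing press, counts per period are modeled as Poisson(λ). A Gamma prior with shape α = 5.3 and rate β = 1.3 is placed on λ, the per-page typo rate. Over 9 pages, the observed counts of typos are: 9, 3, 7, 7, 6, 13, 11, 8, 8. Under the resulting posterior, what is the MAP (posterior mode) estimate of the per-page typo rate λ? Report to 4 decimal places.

With a Gamma(shape α, rate β) prior, the Poisson likelihood is conjugate: the posterior is Gamma(α + ΣXᵢ, β + n).
Sum of counts S = 72 over n = 9 pages.
Posterior: Gamma(α+S, β+n) = Gamma(5.3+72, 1.3+9) = Gamma(77.3, 10.3).
Mode of Gamma(α,β) for α≥1 is (α−1)/β = 76.3/10.3 = 7.4078.

7.4078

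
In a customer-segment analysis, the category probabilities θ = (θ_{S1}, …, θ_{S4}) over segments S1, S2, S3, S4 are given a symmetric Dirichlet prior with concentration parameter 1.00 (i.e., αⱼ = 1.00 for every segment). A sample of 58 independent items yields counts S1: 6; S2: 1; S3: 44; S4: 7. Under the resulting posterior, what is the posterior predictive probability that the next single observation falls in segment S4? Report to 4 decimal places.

The Dirichlet prior is conjugate to the Multinomial likelihood: each posterior αⱼ = prior αⱼ + observed count nⱼ.
Posterior concentration: (7.00, 2.00, 45.00, 8.00), total = 62.00.
P(next = S4 | data) = α_{S4}/Σα = 0.1290.

0.1290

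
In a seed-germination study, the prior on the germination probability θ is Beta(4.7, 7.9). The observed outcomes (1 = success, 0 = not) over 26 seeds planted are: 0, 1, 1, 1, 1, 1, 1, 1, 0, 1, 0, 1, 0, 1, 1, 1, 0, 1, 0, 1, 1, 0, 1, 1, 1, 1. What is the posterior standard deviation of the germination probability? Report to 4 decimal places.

0.0774

The Beta prior is conjugate to a Binomial/Bernoulli likelihood; the update adds successes to α and failures to β.
Posterior: Beta(α+k, β+n−k) = Beta(4.7+19, 7.9+7) = Beta(23.7, 14.9).
Var = αβ/((α+β)²(α+β+1)) = 23.7·14.9/(38.6²·39.6) = 0.00598501; SD = √0.00598501 = 0.0774.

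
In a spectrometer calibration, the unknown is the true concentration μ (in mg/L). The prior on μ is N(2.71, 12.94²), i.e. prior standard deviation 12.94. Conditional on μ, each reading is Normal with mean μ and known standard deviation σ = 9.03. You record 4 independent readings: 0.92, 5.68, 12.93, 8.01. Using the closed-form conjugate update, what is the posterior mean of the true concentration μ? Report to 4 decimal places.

For Normal data with known variance σ², a Normal(μ₀, σ₀²) prior on μ is conjugate. Posterior precision = 1/σ₀² + n/σ²; posterior mean is the precision-weighted average of μ₀ and x̄.
Σxᵢ = 0.92 + 5.68 + 12.93 + 8.01 = 27.54, so n·x̄ = 27.54.
σ₀² = 12.94² = 167.4436, σ² = 9.03² = 81.5409; σ² + n·σ₀² = 81.5409 + 4·167.4436 = 751.3153.
Posterior mean = (μ₀/σ₀² + n·x̄/σ²)/(1/σ₀² + n/σ²) = (σ²·μ₀ + σ₀²·n·x̄)/(σ² + n·σ₀²) = (81.5409·2.71 + 167.4436·27.54)/751.3153 = 4832.372583/751.3153 = 6.4319.

6.4319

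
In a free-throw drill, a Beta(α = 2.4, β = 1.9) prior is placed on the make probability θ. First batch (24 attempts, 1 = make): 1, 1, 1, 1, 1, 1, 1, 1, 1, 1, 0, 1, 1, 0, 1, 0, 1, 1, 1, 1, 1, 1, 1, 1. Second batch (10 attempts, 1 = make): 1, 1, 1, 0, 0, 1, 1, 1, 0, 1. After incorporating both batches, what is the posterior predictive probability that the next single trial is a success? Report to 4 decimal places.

0.7937

The Beta prior is conjugate to a Binomial/Bernoulli likelihood; the update adds successes to α and failures to β.
After batch 1: Beta(2.4+21, 1.9+3) = Beta(23.4, 4.9).
After batch 2: Beta(23.4+7, 4.9+3) = Beta(30.4, 7.9).
For a single future Bernoulli trial, P(success | data) = α/(α+β) = 0.7937.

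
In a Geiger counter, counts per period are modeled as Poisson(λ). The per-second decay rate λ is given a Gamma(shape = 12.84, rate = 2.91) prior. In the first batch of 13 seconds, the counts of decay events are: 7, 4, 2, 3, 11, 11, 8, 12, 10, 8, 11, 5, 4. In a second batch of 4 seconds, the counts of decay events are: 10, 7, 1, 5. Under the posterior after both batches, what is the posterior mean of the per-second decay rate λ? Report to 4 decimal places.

With a Gamma(shape α, rate β) prior, the Poisson likelihood is conjugate: the posterior is Gamma(α + ΣXᵢ, β + n).
Batch 1: sum of counts S = 96 over n = 13 seconds.
After batch 1: Gamma(α+S, β+n) = Gamma(12.84+96, 2.91+13) = Gamma(108.84, 15.91).
Batch 2: sum of counts S = 23 over n = 4 seconds.
After batch 2: Gamma(α+S, β+n) = Gamma(108.84+23, 15.91+4) = Gamma(131.84, 19.91).
Posterior mean = α/β = 131.84/19.91 = 6.6218.

6.6218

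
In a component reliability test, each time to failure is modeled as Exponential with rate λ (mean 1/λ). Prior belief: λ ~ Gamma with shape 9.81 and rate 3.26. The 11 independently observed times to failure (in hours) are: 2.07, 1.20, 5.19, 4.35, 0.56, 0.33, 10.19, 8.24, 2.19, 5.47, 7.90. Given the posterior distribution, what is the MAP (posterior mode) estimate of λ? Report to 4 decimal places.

0.3888

With a Gamma(shape α, rate β) prior on the exponential rate λ, the posterior after n observations with total T = Σxᵢ is Gamma(α+n, β+T).
Sum of observations T = 47.69 hours; n = 11.
Posterior: Gamma(9.81+11, 3.26+47.69) = Gamma(20.81, 50.95).
Mode = (α−1)/β = 0.3888.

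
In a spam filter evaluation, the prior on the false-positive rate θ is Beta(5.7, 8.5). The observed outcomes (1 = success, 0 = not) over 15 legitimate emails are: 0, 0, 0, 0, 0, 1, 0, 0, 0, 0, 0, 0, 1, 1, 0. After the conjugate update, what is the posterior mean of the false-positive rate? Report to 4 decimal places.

0.2979

The Beta prior is conjugate to a Binomial/Bernoulli likelihood; the update adds successes to α and failures to β.
Posterior: Beta(α+k, β+n−k) = Beta(5.7+3, 8.5+12) = Beta(8.7, 20.5).
Posterior mean = α/(α+β) = 8.7/29.2 = 0.2979.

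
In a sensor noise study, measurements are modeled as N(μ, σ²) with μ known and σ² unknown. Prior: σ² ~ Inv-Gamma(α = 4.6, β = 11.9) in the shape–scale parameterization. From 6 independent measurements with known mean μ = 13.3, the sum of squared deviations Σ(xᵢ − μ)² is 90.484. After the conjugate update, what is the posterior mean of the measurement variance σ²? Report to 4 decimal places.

With known mean μ and an Inverse-Gamma(α, β) prior on σ², the Normal likelihood is conjugate: posterior is Inv-Gamma(α + n/2, β + Σ(xᵢ−μ)²/2).
Posterior: Inv-Gamma(4.6 + 6/2, 11.9 + 90.484/2) = Inv-Gamma(7.60, 57.1420).
E[σ²|data] = β/(α−1) = 57.1420/6.60 = 8.6579.

8.6579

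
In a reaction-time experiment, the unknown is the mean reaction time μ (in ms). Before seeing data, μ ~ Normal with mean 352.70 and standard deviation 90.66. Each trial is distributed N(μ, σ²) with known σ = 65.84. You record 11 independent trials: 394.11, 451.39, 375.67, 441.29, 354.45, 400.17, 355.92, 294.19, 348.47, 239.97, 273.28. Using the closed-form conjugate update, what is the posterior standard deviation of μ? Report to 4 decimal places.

19.3921

For Normal data with known variance σ², a Normal(μ₀, σ₀²) prior on μ is conjugate. Posterior precision = 1/σ₀² + n/σ²; posterior mean is the precision-weighted average of μ₀ and x̄.
σ₀² = 90.66² = 8219.2356, σ² = 65.84² = 4334.9056; σ² + n·σ₀² = 4334.9056 + 11·8219.2356 = 94746.4972.
Posterior precision = 1/σ₀² + n/σ² = 1/8219.2356 + 11/4334.9056 = (σ² + n·σ₀²)/(σ₀²σ²) = 94746.4972/(8219.2356·4334.9056); posterior variance σₙ² = σ₀²σ²/(σ² + n·σ₀²) = 8219.2356·4334.9056/94746.4972 = 376.052007.
Posterior SD = √σₙ² = √(8219.2356·4334.9056/94746.4972) = 19.3921.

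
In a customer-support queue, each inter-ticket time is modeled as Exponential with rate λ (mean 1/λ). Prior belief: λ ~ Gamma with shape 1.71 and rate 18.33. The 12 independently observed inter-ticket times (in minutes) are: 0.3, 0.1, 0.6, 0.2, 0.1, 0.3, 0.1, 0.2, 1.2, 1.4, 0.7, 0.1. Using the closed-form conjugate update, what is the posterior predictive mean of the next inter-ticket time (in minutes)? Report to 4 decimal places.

1.8592

With a Gamma(shape α, rate β) prior on the exponential rate λ, the posterior after n observations with total T = Σxᵢ is Gamma(α+n, β+T).
Sum of observations T = 5.3 minutes; n = 12.
Posterior: Gamma(1.71+12, 18.33+5.3) = Gamma(13.71, 23.63).
The predictive distribution for the next observation is Lomax; its mean is β/(α−1) = 23.63/12.71 = 1.8592.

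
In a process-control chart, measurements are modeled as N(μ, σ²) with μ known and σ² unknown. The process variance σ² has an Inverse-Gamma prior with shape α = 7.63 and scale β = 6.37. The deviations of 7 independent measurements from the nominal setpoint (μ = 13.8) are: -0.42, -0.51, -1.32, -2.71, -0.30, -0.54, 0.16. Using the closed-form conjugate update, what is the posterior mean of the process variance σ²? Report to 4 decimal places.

1.1190

With known mean μ and an Inverse-Gamma(α, β) prior on σ², the Normal likelihood is conjugate: posterior is Inv-Gamma(α + n/2, β + Σ(xᵢ−μ)²/2).
Σ(xᵢ−μ)² = (-0.42)² + (-0.51)² + (-1.32)² + (-2.71)² + (-0.30)² + (-0.54)² + (0.16)² = 9.9302.
Posterior: Inv-Gamma(7.63 + 7/2, 6.37 + 9.9302/2) = Inv-Gamma(11.13, 11.33510).
E[σ²|data] = β/(α−1) = 11.33510/10.13 = 1.1190.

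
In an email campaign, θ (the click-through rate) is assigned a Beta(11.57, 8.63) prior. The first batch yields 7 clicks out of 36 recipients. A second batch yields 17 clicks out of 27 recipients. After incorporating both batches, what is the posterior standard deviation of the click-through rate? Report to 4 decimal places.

The Beta prior is conjugate to a Binomial/Bernoulli likelihood; the update adds successes to α and failures to β.
After batch 1: Beta(11.57+7, 8.63+29) = Beta(18.57, 37.63).
After batch 2: Beta(18.57+17, 37.63+10) = Beta(35.57, 47.63).
Var = αβ/((α+β)²(α+β+1)) = 35.57·47.63/(83.20²·84.20) = 0.00290674; SD = √0.00290674 = 0.0539.

0.0539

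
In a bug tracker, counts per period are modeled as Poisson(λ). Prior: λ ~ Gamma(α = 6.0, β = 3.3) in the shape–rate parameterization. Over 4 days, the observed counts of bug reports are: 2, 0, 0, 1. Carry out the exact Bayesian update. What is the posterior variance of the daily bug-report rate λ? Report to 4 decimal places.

With a Gamma(shape α, rate β) prior, the Poisson likelihood is conjugate: the posterior is Gamma(α + ΣXᵢ, β + n).
Sum of counts S = 3 over n = 4 days.
Posterior: Gamma(α+S, β+n) = Gamma(6.0+3, 3.3+4) = Gamma(9.0, 7.3).
Var = α/β² = 9.0/7.3² = 0.1689.

0.1689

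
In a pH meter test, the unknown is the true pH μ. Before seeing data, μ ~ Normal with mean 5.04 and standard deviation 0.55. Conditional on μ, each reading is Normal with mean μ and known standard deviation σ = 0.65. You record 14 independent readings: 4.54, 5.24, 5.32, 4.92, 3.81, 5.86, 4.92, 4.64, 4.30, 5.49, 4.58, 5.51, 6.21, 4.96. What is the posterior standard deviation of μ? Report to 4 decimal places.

For Normal data with known variance σ², a Normal(μ₀, σ₀²) prior on μ is conjugate. Posterior precision = 1/σ₀² + n/σ²; posterior mean is the precision-weighted average of μ₀ and x̄.
σ₀² = 0.55² = 0.3025, σ² = 0.65² = 0.4225; σ² + n·σ₀² = 0.4225 + 14·0.3025 = 4.6575.
Posterior precision = 1/σ₀² + n/σ² = 1/0.3025 + 14/0.4225 = (σ² + n·σ₀²)/(σ₀²σ²) = 4.6575/(0.3025·0.4225); posterior variance σₙ² = σ₀²σ²/(σ² + n·σ₀²) = 0.3025·0.4225/4.6575 = 0.027441.
Posterior SD = √σₙ² = √(0.3025·0.4225/4.6575) = 0.1657.

0.1657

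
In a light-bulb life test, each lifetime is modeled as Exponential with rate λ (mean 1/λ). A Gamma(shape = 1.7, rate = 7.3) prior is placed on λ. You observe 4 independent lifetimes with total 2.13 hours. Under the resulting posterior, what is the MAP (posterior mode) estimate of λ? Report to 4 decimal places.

With a Gamma(shape α, rate β) prior on the exponential rate λ, the posterior after n observations with total T = Σxᵢ is Gamma(α+n, β+T).
Posterior: Gamma(1.7+4, 7.3+2.13) = Gamma(5.7, 9.43).
Mode = (α−1)/β = 0.4984.

0.4984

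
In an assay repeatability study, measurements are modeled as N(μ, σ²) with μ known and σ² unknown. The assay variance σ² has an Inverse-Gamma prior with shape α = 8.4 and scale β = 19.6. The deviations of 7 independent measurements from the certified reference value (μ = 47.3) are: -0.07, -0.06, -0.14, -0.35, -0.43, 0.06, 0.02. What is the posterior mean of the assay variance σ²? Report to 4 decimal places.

1.8137

With known mean μ and an Inverse-Gamma(α, β) prior on σ², the Normal likelihood is conjugate: posterior is Inv-Gamma(α + n/2, β + Σ(xᵢ−μ)²/2).
Σ(xᵢ−μ)² = (-0.07)² + (-0.06)² + (-0.14)² + (-0.35)² + (-0.43)² + (0.06)² + (0.02)² = 0.3395.
Posterior: Inv-Gamma(8.4 + 7/2, 19.6 + 0.3395/2) = Inv-Gamma(11.90, 19.76975).
E[σ²|data] = β/(α−1) = 19.76975/10.90 = 1.8137.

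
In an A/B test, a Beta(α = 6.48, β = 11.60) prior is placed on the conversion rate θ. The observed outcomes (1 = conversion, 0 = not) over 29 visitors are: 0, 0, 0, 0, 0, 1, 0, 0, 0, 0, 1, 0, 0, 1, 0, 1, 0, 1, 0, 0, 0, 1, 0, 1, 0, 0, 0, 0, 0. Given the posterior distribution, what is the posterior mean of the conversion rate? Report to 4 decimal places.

The Beta prior is conjugate to a Binomial/Bernoulli likelihood; the update adds successes to α and failures to β.
Posterior: Beta(α+k, β+n−k) = Beta(6.48+7, 11.60+22) = Beta(13.48, 33.60).
Posterior mean = α/(α+β) = 13.48/47.08 = 0.2863.

0.2863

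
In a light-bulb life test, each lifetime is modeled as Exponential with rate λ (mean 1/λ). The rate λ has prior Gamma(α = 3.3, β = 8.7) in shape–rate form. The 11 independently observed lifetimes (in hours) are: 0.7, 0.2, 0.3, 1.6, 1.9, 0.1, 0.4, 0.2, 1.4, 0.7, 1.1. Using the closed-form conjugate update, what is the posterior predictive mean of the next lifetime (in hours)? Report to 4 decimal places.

With a Gamma(shape α, rate β) prior on the exponential rate λ, the posterior after n observations with total T = Σxᵢ is Gamma(α+n, β+T).
Sum of observations T = 8.6 hours; n = 11.
Posterior: Gamma(3.3+11, 8.7+8.6) = Gamma(14.3, 17.3).
The predictive distribution for the next observation is Lomax; its mean is β/(α−1) = 17.3/13.3 = 1.3008.

1.3008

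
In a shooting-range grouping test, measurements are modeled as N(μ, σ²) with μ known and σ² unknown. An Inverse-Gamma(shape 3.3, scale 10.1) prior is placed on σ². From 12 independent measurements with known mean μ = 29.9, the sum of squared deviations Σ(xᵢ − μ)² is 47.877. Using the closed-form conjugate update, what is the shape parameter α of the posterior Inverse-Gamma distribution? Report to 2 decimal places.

With known mean μ and an Inverse-Gamma(α, β) prior on σ², the Normal likelihood is conjugate: posterior is Inv-Gamma(α + n/2, β + Σ(xᵢ−μ)²/2).
Posterior: Inv-Gamma(3.3 + 12/2, 10.1 + 47.877/2) = Inv-Gamma(9.30, 34.0385).
Posterior α = 9.30.

9.30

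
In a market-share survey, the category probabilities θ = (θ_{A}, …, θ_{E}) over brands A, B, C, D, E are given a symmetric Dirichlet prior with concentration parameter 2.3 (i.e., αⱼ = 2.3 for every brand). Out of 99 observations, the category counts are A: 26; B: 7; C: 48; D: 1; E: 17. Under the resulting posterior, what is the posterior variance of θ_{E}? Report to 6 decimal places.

The Dirichlet prior is conjugate to the Multinomial likelihood: each posterior αⱼ = prior αⱼ + observed count nⱼ.
Posterior concentration: (28.3, 9.3, 50.3, 3.3, 19.3), total = 110.5.
Var[θ_j] = α_j(Σα−α_j)/((Σα)²(Σα+1)) = 19.3·91.2/(110.5²·111.5) = 0.001293.

0.001293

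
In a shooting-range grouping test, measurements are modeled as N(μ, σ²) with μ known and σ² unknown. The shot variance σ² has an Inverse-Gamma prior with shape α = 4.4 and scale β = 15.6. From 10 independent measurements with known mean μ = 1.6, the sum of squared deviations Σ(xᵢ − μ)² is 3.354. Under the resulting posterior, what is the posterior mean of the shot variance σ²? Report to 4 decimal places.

2.0568

With known mean μ and an Inverse-Gamma(α, β) prior on σ², the Normal likelihood is conjugate: posterior is Inv-Gamma(α + n/2, β + Σ(xᵢ−μ)²/2).
Posterior: Inv-Gamma(4.4 + 10/2, 15.6 + 3.354/2) = Inv-Gamma(9.40, 17.2770).
E[σ²|data] = β/(α−1) = 17.2770/8.40 = 2.0568.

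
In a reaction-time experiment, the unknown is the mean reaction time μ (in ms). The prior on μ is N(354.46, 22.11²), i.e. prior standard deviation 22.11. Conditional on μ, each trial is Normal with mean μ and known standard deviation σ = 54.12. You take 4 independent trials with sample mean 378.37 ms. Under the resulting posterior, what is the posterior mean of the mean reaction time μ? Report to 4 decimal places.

364.0321

For Normal data with known variance σ², a Normal(μ₀, σ₀²) prior on μ is conjugate. Posterior precision = 1/σ₀² + n/σ²; posterior mean is the precision-weighted average of μ₀ and x̄.
n·x̄ = 4·378.37 = 1513.48.
σ₀² = 22.11² = 488.8521, σ² = 54.12² = 2928.9744; σ² + n·σ₀² = 2928.9744 + 4·488.8521 = 4884.3828.
Posterior mean = (μ₀/σ₀² + n·x̄/σ²)/(1/σ₀² + n/σ²) = (σ²·μ₀ + σ₀²·n·x̄)/(σ² + n·σ₀²) = (2928.9744·354.46 + 488.8521·1513.48)/4884.3828 = 1778072.142132/4884.3828 = 364.0321.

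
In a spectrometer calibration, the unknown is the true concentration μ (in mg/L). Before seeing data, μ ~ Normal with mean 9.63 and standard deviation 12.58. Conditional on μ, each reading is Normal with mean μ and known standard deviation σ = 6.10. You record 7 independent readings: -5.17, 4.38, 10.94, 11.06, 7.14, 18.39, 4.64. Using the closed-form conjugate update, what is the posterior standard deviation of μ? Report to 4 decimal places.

2.2678

For Normal data with known variance σ², a Normal(μ₀, σ₀²) prior on μ is conjugate. Posterior precision = 1/σ₀² + n/σ²; posterior mean is the precision-weighted average of μ₀ and x̄.
σ₀² = 12.58² = 158.2564, σ² = 6.10² = 37.21; σ² + n·σ₀² = 37.21 + 7·158.2564 = 1145.0048.
Posterior precision = 1/σ₀² + n/σ² = 1/158.2564 + 7/37.21 = (σ² + n·σ₀²)/(σ₀²σ²) = 1145.0048/(158.2564·37.21); posterior variance σₙ² = σ₀²σ²/(σ² + n·σ₀²) = 158.2564·37.21/1145.0048 = 5.142966.
Posterior SD = √σₙ² = √(158.2564·37.21/1145.0048) = 2.2678.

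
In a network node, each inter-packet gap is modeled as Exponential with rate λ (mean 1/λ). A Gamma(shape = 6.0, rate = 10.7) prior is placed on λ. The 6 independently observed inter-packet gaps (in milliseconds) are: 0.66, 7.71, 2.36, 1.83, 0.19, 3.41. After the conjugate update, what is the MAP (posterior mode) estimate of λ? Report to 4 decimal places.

With a Gamma(shape α, rate β) prior on the exponential rate λ, the posterior after n observations with total T = Σxᵢ is Gamma(α+n, β+T).
Sum of observations T = 16.16 milliseconds; n = 6.
Posterior: Gamma(6.0+6, 10.7+16.16) = Gamma(12.0, 26.86).
Mode = (α−1)/β = 0.4095.

0.4095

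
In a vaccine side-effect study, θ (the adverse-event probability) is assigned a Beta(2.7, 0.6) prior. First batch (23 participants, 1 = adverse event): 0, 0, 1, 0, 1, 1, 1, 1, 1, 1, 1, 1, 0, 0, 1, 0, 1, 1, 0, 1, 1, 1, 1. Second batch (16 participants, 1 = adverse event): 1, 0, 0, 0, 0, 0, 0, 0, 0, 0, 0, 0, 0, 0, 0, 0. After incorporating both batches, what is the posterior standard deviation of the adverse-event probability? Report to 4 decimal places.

The Beta prior is conjugate to a Binomial/Bernoulli likelihood; the update adds successes to α and failures to β.
After batch 1: Beta(2.7+16, 0.6+7) = Beta(18.7, 7.6).
After batch 2: Beta(18.7+1, 7.6+15) = Beta(19.7, 22.6).
Var = αβ/((α+β)²(α+β+1)) = 19.7·22.6/(42.3²·43.3) = 0.00574653; SD = √0.00574653 = 0.0758.

0.0758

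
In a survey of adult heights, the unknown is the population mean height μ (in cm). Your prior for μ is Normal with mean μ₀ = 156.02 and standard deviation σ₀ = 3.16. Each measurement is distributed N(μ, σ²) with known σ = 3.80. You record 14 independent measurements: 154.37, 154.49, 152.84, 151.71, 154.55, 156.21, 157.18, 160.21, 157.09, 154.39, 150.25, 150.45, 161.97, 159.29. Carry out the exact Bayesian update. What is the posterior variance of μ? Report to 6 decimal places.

For Normal data with known variance σ², a Normal(μ₀, σ₀²) prior on μ is conjugate. Posterior precision = 1/σ₀² + n/σ²; posterior mean is the precision-weighted average of μ₀ and x̄.
σ₀² = 3.16² = 9.9856, σ² = 3.80² = 14.44; σ² + n·σ₀² = 14.44 + 14·9.9856 = 154.2384.
Posterior precision = 1/σ₀² + n/σ² = 1/9.9856 + 14/14.44 = (σ² + n·σ₀²)/(σ₀²σ²) = 154.2384/(9.9856·14.44); posterior variance σₙ² = σ₀²σ²/(σ² + n·σ₀²) = 9.9856·14.44/154.2384 = 0.934865.

0.934865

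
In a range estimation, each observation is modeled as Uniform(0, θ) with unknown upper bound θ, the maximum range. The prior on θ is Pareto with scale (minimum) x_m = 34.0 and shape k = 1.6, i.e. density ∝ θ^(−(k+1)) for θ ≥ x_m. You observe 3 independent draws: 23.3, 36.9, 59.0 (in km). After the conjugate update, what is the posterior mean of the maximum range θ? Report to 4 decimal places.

75.3889

A Pareto(scale x_m, shape k) prior on the upper bound θ of Uniform(0, θ) is conjugate: posterior is Pareto(max(x_m, max xᵢ), k + n).
Sample maximum = 59.0; prior scale x_m = 34.0 → posterior scale = max = 59.0.
Posterior shape = 1.6 + 3 = 4.6.
E[θ|data] = k·x_m/(k−1) = 4.6·59.0/3.6 = 75.3889.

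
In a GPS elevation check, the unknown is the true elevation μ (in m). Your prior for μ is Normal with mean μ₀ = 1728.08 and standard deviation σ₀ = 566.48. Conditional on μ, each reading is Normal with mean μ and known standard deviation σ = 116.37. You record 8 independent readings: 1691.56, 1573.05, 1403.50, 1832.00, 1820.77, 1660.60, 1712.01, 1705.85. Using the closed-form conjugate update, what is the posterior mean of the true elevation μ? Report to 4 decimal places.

1675.1965

For Normal data with known variance σ², a Normal(μ₀, σ₀²) prior on μ is conjugate. Posterior precision = 1/σ₀² + n/σ²; posterior mean is the precision-weighted average of μ₀ and x̄.
Σxᵢ = 1691.56 + 1573.05 + 1403.50 + 1832.00 + 1820.77 + 1660.60 + 1712.01 + 1705.85 = 13399.34, so n·x̄ = 13399.34.
σ₀² = 566.48² = 320899.5904, σ² = 116.37² = 13541.9769; σ² + n·σ₀² = 13541.9769 + 8·320899.5904 = 2580738.7001.
Posterior mean = (μ₀/σ₀² + n·x̄/σ²)/(1/σ₀² + n/σ²) = (σ²·μ₀ + σ₀²·n·x̄)/(σ² + n·σ₀²) = (13541.9769·1728.08 + 320899.5904·13399.34)/2580738.7001 = 4323244337.071688/2580738.7001 = 1675.1965.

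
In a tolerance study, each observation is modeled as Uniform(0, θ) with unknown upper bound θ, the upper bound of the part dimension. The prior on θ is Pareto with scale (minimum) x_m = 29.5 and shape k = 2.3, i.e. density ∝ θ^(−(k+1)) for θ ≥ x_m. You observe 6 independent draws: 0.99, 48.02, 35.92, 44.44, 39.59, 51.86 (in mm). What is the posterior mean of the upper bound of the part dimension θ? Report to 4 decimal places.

58.9641

A Pareto(scale x_m, shape k) prior on the upper bound θ of Uniform(0, θ) is conjugate: posterior is Pareto(max(x_m, max xᵢ), k + n).
Sample maximum = 51.86; prior scale x_m = 29.5 → posterior scale = max = 51.86.
Posterior shape = 2.3 + 6 = 8.3.
E[θ|data] = k·x_m/(k−1) = 8.3·51.86/7.3 = 58.9641.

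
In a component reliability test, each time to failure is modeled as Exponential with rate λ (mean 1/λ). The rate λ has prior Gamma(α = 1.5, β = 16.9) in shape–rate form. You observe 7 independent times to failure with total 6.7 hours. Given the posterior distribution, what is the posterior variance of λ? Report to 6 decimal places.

0.015261

With a Gamma(shape α, rate β) prior on the exponential rate λ, the posterior after n observations with total T = Σxᵢ is Gamma(α+n, β+T).
Posterior: Gamma(1.5+7, 16.9+6.7) = Gamma(8.5, 23.6).
Var = α/β² = 0.015261.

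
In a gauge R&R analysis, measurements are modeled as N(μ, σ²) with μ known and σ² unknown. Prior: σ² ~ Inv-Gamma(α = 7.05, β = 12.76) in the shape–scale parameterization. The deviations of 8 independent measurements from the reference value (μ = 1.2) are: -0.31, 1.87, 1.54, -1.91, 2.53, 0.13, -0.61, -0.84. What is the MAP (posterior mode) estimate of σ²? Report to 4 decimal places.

With known mean μ and an Inverse-Gamma(α, β) prior on σ², the Normal likelihood is conjugate: posterior is Inv-Gamma(α + n/2, β + Σ(xᵢ−μ)²/2).
Σ(xᵢ−μ)² = (-0.31)² + (1.87)² + (1.54)² + (-1.91)² + (2.53)² + (0.13)² + (-0.61)² + (-0.84)² = 17.1082.
Posterior: Inv-Gamma(7.05 + 8/2, 12.76 + 17.1082/2) = Inv-Gamma(11.05, 21.31410).
Mode = β/(α+1) = 21.31410/12.05 = 1.7688.

1.7688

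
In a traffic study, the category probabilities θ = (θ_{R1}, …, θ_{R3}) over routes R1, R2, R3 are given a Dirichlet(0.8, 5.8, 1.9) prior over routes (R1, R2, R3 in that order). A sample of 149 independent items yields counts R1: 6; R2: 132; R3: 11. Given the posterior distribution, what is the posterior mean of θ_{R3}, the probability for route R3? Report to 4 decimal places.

0.0819

The Dirichlet prior is conjugate to the Multinomial likelihood: each posterior αⱼ = prior αⱼ + observed count nⱼ.
Posterior concentration: (6.8, 137.8, 12.9), total = 157.5.
E[θ_{R3}|data] = α_{R3}/Σα = 12.9/157.5 = 0.0819.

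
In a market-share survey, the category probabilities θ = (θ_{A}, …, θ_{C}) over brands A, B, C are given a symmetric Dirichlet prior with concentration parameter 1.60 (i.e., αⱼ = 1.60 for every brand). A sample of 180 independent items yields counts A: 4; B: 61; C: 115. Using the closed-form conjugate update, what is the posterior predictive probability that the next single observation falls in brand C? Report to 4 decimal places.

The Dirichlet prior is conjugate to the Multinomial likelihood: each posterior αⱼ = prior αⱼ + observed count nⱼ.
Posterior concentration: (5.60, 62.60, 116.60), total = 184.80.
P(next = C | data) = α_{C}/Σα = 0.6310.

0.6310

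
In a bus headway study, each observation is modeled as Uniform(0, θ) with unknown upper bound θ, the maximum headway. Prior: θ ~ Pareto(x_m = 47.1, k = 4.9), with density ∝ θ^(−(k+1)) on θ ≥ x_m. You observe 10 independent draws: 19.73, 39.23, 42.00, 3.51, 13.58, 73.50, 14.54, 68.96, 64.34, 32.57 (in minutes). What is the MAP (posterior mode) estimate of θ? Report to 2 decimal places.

73.50

A Pareto(scale x_m, shape k) prior on the upper bound θ of Uniform(0, θ) is conjugate: posterior is Pareto(max(x_m, max xᵢ), k + n).
Sample maximum = 73.50; prior scale x_m = 47.1 → posterior scale = max = 73.50.
Posterior shape = 4.9 + 10 = 14.9.
The Pareto density is decreasing on [x_m, ∞), so the mode is x_m = 73.50.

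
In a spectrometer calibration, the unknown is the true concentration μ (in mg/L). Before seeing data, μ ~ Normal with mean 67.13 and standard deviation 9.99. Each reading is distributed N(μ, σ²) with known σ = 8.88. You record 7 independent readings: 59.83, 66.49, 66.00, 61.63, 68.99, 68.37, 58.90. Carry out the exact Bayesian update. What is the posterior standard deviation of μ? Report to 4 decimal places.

For Normal data with known variance σ², a Normal(μ₀, σ₀²) prior on μ is conjugate. Posterior precision = 1/σ₀² + n/σ²; posterior mean is the precision-weighted average of μ₀ and x̄.
σ₀² = 9.99² = 99.8001, σ² = 8.88² = 78.8544; σ² + n·σ₀² = 78.8544 + 7·99.8001 = 777.4551.
Posterior precision = 1/σ₀² + n/σ² = 1/99.8001 + 7/78.8544 = (σ² + n·σ₀²)/(σ₀²σ²) = 777.4551/(99.8001·78.8544); posterior variance σₙ² = σ₀²σ²/(σ² + n·σ₀²) = 99.8001·78.8544/777.4551 = 10.122356.
Posterior SD = √σₙ² = √(99.8001·78.8544/777.4551) = 3.1816.

3.1816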